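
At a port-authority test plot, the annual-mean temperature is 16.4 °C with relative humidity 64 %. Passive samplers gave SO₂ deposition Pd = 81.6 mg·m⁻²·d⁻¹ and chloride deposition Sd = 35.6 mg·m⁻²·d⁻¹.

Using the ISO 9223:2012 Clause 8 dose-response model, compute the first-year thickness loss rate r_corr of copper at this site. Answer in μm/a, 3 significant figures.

copper: temperature factor f = -0.080·(6.4) = -0.5120
  SO₂ term: 0.0053·81.6^0.26·exp(0.059·64-0.5120) = 0.4354
  Sd branch = 0.01025·Sd^0.27·e^(0.036·RH+0.049·T) = 0.6015 μm/a
  r_corr = 0.4354 + 0.6015 = 1.037 μm/a

r_corr = 1.04 μm/a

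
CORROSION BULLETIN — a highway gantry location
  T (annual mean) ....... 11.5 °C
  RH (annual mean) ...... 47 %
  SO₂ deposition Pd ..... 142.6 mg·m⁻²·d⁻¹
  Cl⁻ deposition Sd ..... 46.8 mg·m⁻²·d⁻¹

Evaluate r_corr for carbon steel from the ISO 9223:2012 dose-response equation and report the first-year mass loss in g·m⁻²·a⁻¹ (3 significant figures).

r_corr = 497 g·m⁻²·a⁻¹

carbon steel: T>10 °C ⇒ hinge -0.054·(11.5−10) = -0.0810
  SO₂ term: 1.77·142.6^0.52·exp(0.02·47-0.0810) = 55.1
  Sd branch = 0.102·Sd^0.62·e^(0.033·RH+0.04·T) = 8.27 μm/a
  sum: 55.1 + 8.27 → r_corr = 63.37 μm/a
Convert to mass loss: 63.37 μm/a × 7.85 g/cm³ = 497.5 g·m⁻²·a⁻¹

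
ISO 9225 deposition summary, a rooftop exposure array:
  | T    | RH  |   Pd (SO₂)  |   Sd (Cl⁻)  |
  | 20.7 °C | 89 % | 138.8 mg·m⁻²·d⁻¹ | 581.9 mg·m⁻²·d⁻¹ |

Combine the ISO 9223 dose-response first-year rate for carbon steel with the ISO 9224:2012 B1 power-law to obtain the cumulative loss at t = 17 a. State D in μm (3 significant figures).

D(17) = 1.34e+03 μm

carbon steel: T>10 °C ⇒ hinge -0.054·(20.7−10) = -0.5778
  SO₂ term: 1.77·138.8^0.52·exp(0.02·89-0.5778) = 76.58
  Sd branch = 0.102·Sd^0.62·e^(0.033·RH+0.04·T) = 228 μm/a
  sum: 76.58 + 228 → r_corr = 304.6 μm/a
ISO 9224: D(t) = r_corr · t^b with b = 0.523 (carbon steel, B1)
  D(17) = 304.6 × 17^0.523 = 304.6 × 4.401 = 1340 μm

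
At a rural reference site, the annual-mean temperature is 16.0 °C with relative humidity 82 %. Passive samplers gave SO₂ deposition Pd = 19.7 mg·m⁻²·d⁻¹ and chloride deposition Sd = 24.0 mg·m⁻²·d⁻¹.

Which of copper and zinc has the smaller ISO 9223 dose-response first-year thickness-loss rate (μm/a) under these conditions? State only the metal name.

copper

copper: f(T) = -0.080·(T−10) [T>10 °C] = -0.4800
  SO₂ term: 0.0053·19.7^0.26·exp(0.059·82-0.4800) = 0.8984
  Sd branch = 0.01025·Sd^0.27·e^(0.036·RH+0.049·T) = 1.014 μm/a
  sum: 0.8984 + 1.014 → r_corr = 1.912 μm/a
zinc: f(T) = -0.071·(T−10) [T>10 °C] = -0.4260
  SO₂ term: 0.0129·19.7^0.44·exp(0.046·82-0.4260) = 1.359
  Sd branch = 0.0175·Sd^0.57·e^(0.008·RH+0.085·T) = 0.8041 μm/a
  r_corr = 1.359 + 0.8041 = 2.163 μm/a
Ordering by μm/a: zinc (2.16) > copper (1.91)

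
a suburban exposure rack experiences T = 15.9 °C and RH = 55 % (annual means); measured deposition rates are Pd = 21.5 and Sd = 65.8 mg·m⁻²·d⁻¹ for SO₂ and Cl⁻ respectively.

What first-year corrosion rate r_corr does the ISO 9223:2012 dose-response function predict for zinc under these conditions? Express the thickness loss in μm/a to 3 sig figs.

r_corr = 1.55 μm/a

zinc: T>10 °C ⇒ hinge -0.071·(15.9−10) = -0.4189
  SO₂ term: 0.0129·21.5^0.44·exp(0.046·55-0.4189) = 0.4109
  Cl⁻ term: 0.0175·65.8^0.57·exp(0.008·55+0.085·15.9) = 1.141
  r_corr = 0.4109 + 1.141 = 1.552 μm/a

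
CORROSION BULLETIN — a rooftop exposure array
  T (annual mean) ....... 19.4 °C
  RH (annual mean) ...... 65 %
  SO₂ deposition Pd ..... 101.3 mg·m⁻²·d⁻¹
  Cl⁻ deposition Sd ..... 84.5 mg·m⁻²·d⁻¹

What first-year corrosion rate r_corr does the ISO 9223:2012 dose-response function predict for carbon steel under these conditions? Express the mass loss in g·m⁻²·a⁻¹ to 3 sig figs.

carbon steel: temperature factor f = -0.054·(9.4) = -0.5076
  SO₂ term: 1.77·101.3^0.52·exp(0.02·65-0.5076) = 43.15
  Cl⁻ term: 0.102·84.5^0.62·exp(0.033·65+0.04·19.4) = 29.64
  sum: 43.15 + 29.64 → r_corr = 72.79 μm/a
Convert to mass loss: 72.79 μm/a × 7.85 g/cm³ = 571.4 g·m⁻²·a⁻¹

r_corr = 571 g·m⁻²·a⁻¹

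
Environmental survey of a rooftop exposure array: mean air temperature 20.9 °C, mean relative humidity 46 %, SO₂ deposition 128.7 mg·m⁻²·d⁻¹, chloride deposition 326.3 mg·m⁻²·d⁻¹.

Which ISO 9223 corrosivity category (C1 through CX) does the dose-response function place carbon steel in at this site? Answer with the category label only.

C4

carbon steel: T>10 °C ⇒ hinge -0.054·(20.9−10) = -0.5886
  sulphur-dioxide contribution → 30.82 μm/a
  chloride contribution → 38.85 μm/a
  ⇒ r_corr(carbon steel) = 69.67 μm/a
69.7 μm/a falls in (50, 80] for carbon steel → category C4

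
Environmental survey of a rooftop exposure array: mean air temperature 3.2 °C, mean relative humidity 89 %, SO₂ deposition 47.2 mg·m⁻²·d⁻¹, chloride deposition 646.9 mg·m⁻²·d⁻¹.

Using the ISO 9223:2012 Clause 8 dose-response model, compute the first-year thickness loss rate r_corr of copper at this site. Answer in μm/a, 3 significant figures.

r_corr = 2.86 μm/a

copper: T≤10 °C ⇒ hinge +0.126·(3.2−10) = -0.8568
  Pd branch = 0.0053·Pd^0.26·e^(0.059·RH+f) = 1.169 μm/a
  Cl⁻ term: 0.01025·646.9^0.27·exp(0.036·89+0.049·3.2) = 1.695
  sum: 1.169 + 1.695 → r_corr = 2.864 μm/a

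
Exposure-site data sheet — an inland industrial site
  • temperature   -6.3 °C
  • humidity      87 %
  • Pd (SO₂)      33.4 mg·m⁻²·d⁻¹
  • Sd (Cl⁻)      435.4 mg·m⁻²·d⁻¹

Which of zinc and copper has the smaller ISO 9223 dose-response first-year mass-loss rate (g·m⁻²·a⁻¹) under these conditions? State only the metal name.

zinc: temperature factor f = +0.038·(-16.3) = -0.6194
  sulphur-dioxide contribution → 1.779 μm/a
  chloride contribution → 0.656 μm/a
  total first-year rate 2.435 μm/a
  mass loss = 2.435 μm/a × 7.14 g/cm³ = 17.38 g·m⁻²·a⁻¹
copper: temperature factor f = +0.126·(-16.3) = -2.0538
  sulphur-dioxide contribution → 0.2869 μm/a
  chloride contribution → 0.89 μm/a
  total first-year rate 1.177 μm/a
  mass loss = 1.177 μm/a × 8.96 g/cm³ = 10.54 g·m⁻²·a⁻¹
Ordering by g·m⁻²·a⁻¹: zinc (17.4) > copper (10.5)

copper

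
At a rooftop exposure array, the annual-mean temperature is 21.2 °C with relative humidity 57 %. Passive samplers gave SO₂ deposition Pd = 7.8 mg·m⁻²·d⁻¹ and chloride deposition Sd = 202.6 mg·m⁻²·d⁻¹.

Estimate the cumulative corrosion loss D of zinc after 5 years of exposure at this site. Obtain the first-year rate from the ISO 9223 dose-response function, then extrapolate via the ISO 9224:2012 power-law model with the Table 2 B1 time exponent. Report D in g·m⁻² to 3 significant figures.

D(5) = 96.5 g·m⁻²

zinc: f(T) = -0.071·(T−10) [T>10 °C] = -0.7952
  sulphur-dioxide contribution → 0.1979 μm/a
  chloride contribution → 3.455 μm/a
  ⇒ r_corr(zinc) = 3.653 μm/a
ISO 9224: D(t) = r_corr · t^b with b = 0.813 (zinc, B1)
  D(5) = 3.653 × 5^0.813 = 3.653 × 3.701 = 13.52 μm
  Mass loss = 13.52 μm × 7.14 g/cm³ = 96.52 g·m⁻²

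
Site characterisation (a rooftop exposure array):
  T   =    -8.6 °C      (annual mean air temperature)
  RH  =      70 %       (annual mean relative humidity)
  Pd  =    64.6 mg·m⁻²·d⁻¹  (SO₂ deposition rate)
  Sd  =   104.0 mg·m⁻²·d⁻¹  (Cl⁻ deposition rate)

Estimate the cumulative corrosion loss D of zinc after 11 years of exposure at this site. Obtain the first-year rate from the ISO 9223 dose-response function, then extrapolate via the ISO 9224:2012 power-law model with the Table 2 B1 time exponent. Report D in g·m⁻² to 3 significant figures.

D(11) = 60.4 g·m⁻²

zinc: temperature factor f = +0.038·(-18.6) = -0.7068
  Pd branch = 0.0129·Pd^0.44·e^(0.046·RH+f) = 0.9967 μm/a
  Cl⁻ term: 0.0175·104.0^0.57·exp(0.008·70+0.085·-8.6) = 0.2082
  r_corr = 0.9967 + 0.2082 = 1.205 μm/a
Power-law: D(11) = r_corr · 11^0.813
  D(11) = 1.205 × 11^0.813 = 1.205 × 7.025 = 8.464 μm
  Mass loss = 8.464 μm × 7.14 g/cm³ = 60.44 g·m⁻²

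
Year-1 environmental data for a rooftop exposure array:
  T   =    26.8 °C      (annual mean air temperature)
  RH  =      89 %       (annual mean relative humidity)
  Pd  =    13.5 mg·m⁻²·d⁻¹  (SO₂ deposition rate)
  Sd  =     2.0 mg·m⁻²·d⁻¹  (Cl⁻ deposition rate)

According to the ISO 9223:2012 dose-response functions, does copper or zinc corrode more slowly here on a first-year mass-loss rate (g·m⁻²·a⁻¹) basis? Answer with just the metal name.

zinc

copper: f(T) = -0.080·(T−10) [T>10 °C] = -1.3440
  sulphur-dioxide contribution → 0.5187 μm/a
  chloride contribution → 1.132 μm/a
  total first-year rate 1.651 μm/a
  mass loss = 1.651 μm/a × 8.96 g/cm³ = 14.79 g·m⁻²·a⁻¹
zinc: T>10 °C ⇒ hinge -0.071·(26.8−10) = -1.1928
  sulphur-dioxide contribution → 0.7378 μm/a
  chloride contribution → 0.5166 μm/a
  total first-year rate 1.254 μm/a
  mass loss = 1.254 μm/a × 7.14 g/cm³ = 8.956 g·m⁻²·a⁻¹
Ordering by g·m⁻²·a⁻¹: copper (14.8) > zinc (8.96)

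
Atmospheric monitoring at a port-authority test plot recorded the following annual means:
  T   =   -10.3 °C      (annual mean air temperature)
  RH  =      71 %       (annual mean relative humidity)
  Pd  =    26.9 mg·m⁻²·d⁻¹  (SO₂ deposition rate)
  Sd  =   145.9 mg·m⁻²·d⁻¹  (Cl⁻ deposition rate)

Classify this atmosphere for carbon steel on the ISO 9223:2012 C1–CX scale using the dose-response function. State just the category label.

C2

carbon steel: f(T) = +0.150·(T−10) [T≤10 °C] = -3.0450
  sulphur-dioxide contribution → 1.931 μm/a
  chloride contribution → 15.45 μm/a
  total first-year rate 17.38 μm/a
ISO 9223 Table 2 (carbon steel): 1.3 < 17.4 ≤ 25 μm/a ⇒ C2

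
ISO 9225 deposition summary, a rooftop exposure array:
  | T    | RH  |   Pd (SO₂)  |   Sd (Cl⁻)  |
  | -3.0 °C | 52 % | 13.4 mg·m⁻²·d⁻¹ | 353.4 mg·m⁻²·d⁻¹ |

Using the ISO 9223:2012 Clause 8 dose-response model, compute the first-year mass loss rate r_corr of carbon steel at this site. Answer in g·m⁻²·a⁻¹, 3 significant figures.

carbon steel: temperature factor f = +0.150·(-13.0) = -1.9500
  Pd branch = 1.77·Pd^0.52·e^(0.02·RH+f) = 2.747 μm/a
  Cl⁻ term: 0.102·353.4^0.62·exp(0.033·52+0.04·-3.0) = 19.13
  sum: 2.747 + 19.13 → r_corr = 21.87 μm/a
Convert to mass loss: 21.87 μm/a × 7.85 g/cm³ = 171.7 g·m⁻²·a⁻¹

r_corr = 172 g·m⁻²·a⁻¹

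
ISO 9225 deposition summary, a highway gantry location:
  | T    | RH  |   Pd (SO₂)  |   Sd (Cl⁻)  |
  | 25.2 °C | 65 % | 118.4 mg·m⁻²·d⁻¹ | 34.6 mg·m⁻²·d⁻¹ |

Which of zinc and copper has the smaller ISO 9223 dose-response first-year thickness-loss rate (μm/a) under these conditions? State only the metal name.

copper

zinc: temperature factor f = -0.071·(15.2) = -1.0792
  SO₂ term: 0.0129·118.4^0.44·exp(0.046·65-1.0792) = 0.7124
  Cl⁻ term: 0.0175·34.6^0.57·exp(0.008·65+0.085·25.2) = 1.89
  sum: 0.7124 + 1.89 → r_corr = 2.602 μm/a
copper: temperature factor f = -0.080·(15.2) = -1.2160
  Pd branch = 0.0053·Pd^0.26·e^(0.059·RH+f) = 0.2516 μm/a
  Sd branch = 0.01025·Sd^0.27·e^(0.036·RH+0.049·T) = 0.9523 μm/a
  sum: 0.2516 + 0.9523 → r_corr = 1.204 μm/a
Ordering by μm/a: zinc (2.6) > copper (1.2)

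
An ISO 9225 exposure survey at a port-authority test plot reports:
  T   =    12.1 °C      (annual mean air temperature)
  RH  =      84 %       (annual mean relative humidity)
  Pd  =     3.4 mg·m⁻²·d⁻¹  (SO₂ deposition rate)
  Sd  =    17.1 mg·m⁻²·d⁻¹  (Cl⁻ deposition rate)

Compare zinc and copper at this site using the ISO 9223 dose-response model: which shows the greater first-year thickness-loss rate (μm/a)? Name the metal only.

zinc: T>10 °C ⇒ hinge -0.071·(12.1−10) = -0.1491
  sulphur-dioxide contribution → 0.9074 μm/a
  chloride contribution → 0.4835 μm/a
  total first-year rate 1.391 μm/a
copper: f(T) = -0.080·(T−10) [T>10 °C] = -0.1680
  sulphur-dioxide contribution → 0.8747 μm/a
  chloride contribution → 0.8212 μm/a
  total first-year rate 1.696 μm/a
Ordering by μm/a: copper (1.7) > zinc (1.39)

copper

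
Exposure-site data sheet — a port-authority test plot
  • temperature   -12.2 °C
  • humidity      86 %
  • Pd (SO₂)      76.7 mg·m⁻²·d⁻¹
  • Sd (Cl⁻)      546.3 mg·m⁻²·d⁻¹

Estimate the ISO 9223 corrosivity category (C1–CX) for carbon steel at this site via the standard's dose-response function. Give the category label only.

carbon steel: f(T) = +0.150·(T−10) [T≤10 °C] = -3.3300
  sulphur-dioxide contribution → 3.38 μm/a
  chloride contribution → 53.26 μm/a
  total first-year rate 56.64 μm/a
56.6 μm/a falls in (50, 80] for carbon steel → category C4

C4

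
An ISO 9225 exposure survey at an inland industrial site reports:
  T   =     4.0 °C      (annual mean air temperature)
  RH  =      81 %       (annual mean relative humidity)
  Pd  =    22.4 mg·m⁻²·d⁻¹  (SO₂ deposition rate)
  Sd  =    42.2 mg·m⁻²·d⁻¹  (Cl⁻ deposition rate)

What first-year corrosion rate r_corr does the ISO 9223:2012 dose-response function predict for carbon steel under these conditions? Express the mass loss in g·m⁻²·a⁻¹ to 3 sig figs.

r_corr = 282 g·m⁻²·a⁻¹

carbon steel: temperature factor f = +0.150·(-6.0) = -0.9000
  SO₂ term: 1.77·22.4^0.52·exp(0.02·81-0.9000) = 18.31
  Cl⁻ term: 0.102·42.2^0.62·exp(0.033·81+0.04·4.0) = 17.65
  r_corr = 18.31 + 17.65 = 35.96 μm/a
Convert to mass loss: 35.96 μm/a × 7.85 g/cm³ = 282.3 g·m⁻²·a⁻¹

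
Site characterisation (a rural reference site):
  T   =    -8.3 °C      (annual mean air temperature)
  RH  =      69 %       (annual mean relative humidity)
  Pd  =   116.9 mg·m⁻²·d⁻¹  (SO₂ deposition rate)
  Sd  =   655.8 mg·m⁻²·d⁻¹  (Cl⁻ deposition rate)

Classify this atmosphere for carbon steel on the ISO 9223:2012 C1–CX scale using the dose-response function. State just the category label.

carbon steel: temperature factor f = +0.150·(-18.3) = -2.7450
  SO₂ term: 1.77·116.9^0.52·exp(0.02·69-2.7450) = 5.376
  Sd branch = 0.102·Sd^0.62·e^(0.033·RH+0.04·T) = 39.78 μm/a
  r_corr = 5.376 + 39.78 = 45.16 μm/a
45.2 μm/a falls in (25, 50] for carbon steel → category C3

C3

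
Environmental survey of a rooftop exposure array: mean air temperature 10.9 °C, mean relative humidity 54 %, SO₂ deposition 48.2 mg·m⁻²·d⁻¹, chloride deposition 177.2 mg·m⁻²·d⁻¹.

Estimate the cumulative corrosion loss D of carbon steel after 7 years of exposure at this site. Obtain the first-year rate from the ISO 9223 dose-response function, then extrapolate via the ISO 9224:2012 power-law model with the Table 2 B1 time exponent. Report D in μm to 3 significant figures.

D(7) = 167 μm

carbon steel: temperature factor f = -0.054·(0.9) = -0.0486
  sulphur-dioxide contribution → 37.25 μm/a
  chloride contribution → 23.22 μm/a
  ⇒ r_corr(carbon steel) = 60.47 μm/a
Power-law: D(7) = r_corr · 7^0.523
  D(7) = 60.47 × 7^0.523 = 60.47 × 2.767 = 167.3 μm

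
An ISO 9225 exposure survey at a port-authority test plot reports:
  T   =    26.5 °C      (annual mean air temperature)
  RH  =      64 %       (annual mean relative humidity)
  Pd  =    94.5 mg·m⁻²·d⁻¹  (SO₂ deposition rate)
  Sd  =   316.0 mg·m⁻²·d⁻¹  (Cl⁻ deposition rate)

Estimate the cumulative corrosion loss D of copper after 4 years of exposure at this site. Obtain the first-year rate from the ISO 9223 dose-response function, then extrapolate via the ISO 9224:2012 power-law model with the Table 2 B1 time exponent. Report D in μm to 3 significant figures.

copper: temperature factor f = -0.080·(16.5) = -1.3200
  Pd branch = 0.0053·Pd^0.26·e^(0.059·RH+f) = 0.2016 μm/a
  Cl⁻ term: 0.01025·316.0^0.27·exp(0.036·64+0.049·26.5) = 1.779
  r_corr = 0.2016 + 1.779 = 1.981 μm/a
Power-law: D(4) = r_corr · 4^0.667
  D(4) = 1.981 × 4^0.667 = 1.981 × 2.521 = 4.993 μm

D(4) = 4.99 μm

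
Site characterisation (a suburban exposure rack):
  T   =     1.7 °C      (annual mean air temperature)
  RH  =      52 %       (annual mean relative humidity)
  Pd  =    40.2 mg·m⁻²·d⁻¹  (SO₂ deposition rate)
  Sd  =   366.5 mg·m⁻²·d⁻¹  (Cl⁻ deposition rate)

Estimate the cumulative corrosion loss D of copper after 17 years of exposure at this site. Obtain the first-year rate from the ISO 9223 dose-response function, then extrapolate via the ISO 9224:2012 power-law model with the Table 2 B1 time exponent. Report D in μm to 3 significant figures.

D(17) = 3.05 μm

copper: f(T) = +0.126·(T−10) [T≤10 °C] = -1.0458
  Pd branch = 0.0053·Pd^0.26·e^(0.059·RH+f) = 0.1046 μm/a
  Sd branch = 0.01025·Sd^0.27·e^(0.036·RH+0.049·T) = 0.3566 μm/a
  r_corr = 0.1046 + 0.3566 = 0.4612 μm/a
ISO 9224: D(t) = r_corr · t^b with b = 0.667 (copper, B1)
  D(17) = 0.4612 × 17^0.667 = 0.4612 × 6.618 = 3.052 μm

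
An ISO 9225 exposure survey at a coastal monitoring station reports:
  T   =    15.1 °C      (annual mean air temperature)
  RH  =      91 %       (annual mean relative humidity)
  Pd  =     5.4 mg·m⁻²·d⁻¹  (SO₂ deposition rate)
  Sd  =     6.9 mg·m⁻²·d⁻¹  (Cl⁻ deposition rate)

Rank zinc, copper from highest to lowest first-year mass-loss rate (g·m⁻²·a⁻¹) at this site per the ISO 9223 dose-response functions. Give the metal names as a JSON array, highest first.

zinc: f(T) = -0.071·(T−10) [T>10 °C] = -0.3621
  SO₂ term: 0.0129·5.4^0.44·exp(0.046·91-0.3621) = 1.24
  Cl⁻ term: 0.0175·6.9^0.57·exp(0.008·91+0.085·15.1) = 0.3933
  sum: 1.24 + 0.3933 → r_corr = 1.634 μm/a
  mass loss = 1.634 μm/a × 7.14 g/cm³ = 11.66 g·m⁻²·a⁻¹
copper: T>10 °C ⇒ hinge -0.080·(15.1−10) = -0.4080
  SO₂ term: 0.0053·5.4^0.26·exp(0.059·91-0.4080) = 1.173
  Sd branch = 0.01025·Sd^0.27·e^(0.036·RH+0.049·T) = 0.9578 μm/a
  sum: 1.173 + 0.9578 → r_corr = 2.131 μm/a
  mass loss = 2.131 μm/a × 8.96 g/cm³ = 19.09 g·m⁻²·a⁻¹
Ordering by g·m⁻²·a⁻¹: copper (19.1) > zinc (11.7)

["copper", "zinc"]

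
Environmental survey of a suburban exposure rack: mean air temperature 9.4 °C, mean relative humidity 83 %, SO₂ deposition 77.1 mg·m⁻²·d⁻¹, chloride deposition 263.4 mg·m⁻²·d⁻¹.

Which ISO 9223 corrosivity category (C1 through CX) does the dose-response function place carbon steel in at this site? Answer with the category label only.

carbon steel: temperature factor f = +0.150·(-0.6) = -0.0900
  Pd branch = 1.77·Pd^0.52·e^(0.02·RH+f) = 81.49 μm/a
  Cl⁻ term: 0.102·263.4^0.62·exp(0.033·83+0.04·9.4) = 72.81
  r_corr = 81.49 + 72.81 = 154.3 μm/a
ISO 9223 Table 2 (carbon steel): 80 < 154 ≤ 200 μm/a ⇒ C5

C5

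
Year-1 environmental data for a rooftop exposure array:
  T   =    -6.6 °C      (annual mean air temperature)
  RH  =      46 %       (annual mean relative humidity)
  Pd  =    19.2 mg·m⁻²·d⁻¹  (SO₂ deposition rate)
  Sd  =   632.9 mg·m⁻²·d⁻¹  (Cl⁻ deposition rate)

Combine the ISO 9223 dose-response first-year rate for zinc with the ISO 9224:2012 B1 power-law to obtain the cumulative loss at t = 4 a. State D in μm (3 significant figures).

zinc: f(T) = +0.038·(T−10) [T≤10 °C] = -0.6308
  sulphur-dioxide contribution → 0.2091 μm/a
  chloride contribution → 0.5701 μm/a
  ⇒ r_corr(zinc) = 0.7792 μm/a
ISO 9224: D(t) = r_corr · t^b with b = 0.813 (zinc, B1)
  D(4) = 0.7792 × 4^0.813 = 0.7792 × 3.087 = 2.405 μm

D(4) = 2.41 μm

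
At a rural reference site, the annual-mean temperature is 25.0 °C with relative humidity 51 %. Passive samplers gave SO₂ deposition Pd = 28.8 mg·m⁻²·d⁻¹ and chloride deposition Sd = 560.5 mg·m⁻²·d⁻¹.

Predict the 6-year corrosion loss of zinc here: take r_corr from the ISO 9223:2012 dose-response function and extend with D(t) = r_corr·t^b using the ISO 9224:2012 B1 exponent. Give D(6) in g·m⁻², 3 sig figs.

D(6) = 255 g·m⁻²

zinc: f(T) = -0.071·(T−10) [T>10 °C] = -1.0650
  SO₂ term: 0.0129·28.8^0.44·exp(0.046·51-1.0650) = 0.2037
  Cl⁻ term: 0.0175·560.5^0.57·exp(0.008·51+0.085·25.0) = 8.124
  r_corr = 0.2037 + 8.124 = 8.328 μm/a
ISO 9224: D(t) = r_corr · t^b with b = 0.813 (zinc, B1)
  D(6) = 8.328 × 6^0.813 = 8.328 × 4.292 = 35.74 μm
  Mass loss = 35.74 μm × 7.14 g/cm³ = 255.2 g·m⁻²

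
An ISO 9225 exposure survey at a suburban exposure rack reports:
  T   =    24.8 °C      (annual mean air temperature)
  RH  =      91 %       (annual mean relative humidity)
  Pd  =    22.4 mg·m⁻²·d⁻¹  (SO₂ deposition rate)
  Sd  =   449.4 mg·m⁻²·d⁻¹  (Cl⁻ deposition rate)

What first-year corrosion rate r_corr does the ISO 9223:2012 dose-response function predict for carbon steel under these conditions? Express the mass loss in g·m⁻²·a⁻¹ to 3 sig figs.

carbon steel: temperature factor f = -0.054·(14.8) = -0.7992
  Pd branch = 1.77·Pd^0.52·e^(0.02·RH+f) = 24.74 μm/a
  Sd branch = 0.102·Sd^0.62·e^(0.033·RH+0.04·T) = 244.5 μm/a
  sum: 24.74 + 244.5 → r_corr = 269.2 μm/a
Convert to mass loss: 269.2 μm/a × 7.85 g/cm³ = 2113 g·m⁻²·a⁻¹

r_corr = 2.11e+03 g·m⁻²·a⁻¹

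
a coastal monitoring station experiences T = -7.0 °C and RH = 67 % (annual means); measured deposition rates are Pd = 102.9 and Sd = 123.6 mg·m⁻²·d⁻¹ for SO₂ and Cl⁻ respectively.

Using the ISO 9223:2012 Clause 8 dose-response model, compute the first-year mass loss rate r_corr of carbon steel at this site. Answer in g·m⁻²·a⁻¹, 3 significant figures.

r_corr = 156 g·m⁻²·a⁻¹

carbon steel: temperature factor f = +0.150·(-17.0) = -2.5500
  SO₂ term: 1.77·102.9^0.52·exp(0.02·67-2.5500) = 5.874
  Cl⁻ term: 0.102·123.6^0.62·exp(0.033·67+0.04·-7.0) = 13.94
  r_corr = 5.874 + 13.94 = 19.81 μm/a
Convert to mass loss: 19.81 μm/a × 7.85 g/cm³ = 155.5 g·m⁻²·a⁻¹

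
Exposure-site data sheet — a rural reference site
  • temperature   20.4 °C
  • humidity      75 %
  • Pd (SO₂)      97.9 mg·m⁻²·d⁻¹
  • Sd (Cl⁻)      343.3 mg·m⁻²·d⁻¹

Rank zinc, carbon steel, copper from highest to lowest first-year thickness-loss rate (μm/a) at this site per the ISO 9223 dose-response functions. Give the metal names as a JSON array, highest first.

["carbon steel", "zinc", "copper"]

zinc: temperature factor f = -0.071·(10.4) = -0.7384
  Pd branch = 0.0129·Pd^0.44·e^(0.046·RH+f) = 1.459 μm/a
  Cl⁻ term: 0.0175·343.3^0.57·exp(0.008·75+0.085·20.4) = 5.035
  r_corr = 1.459 + 5.035 = 6.495 μm/a
carbon steel: T>10 °C ⇒ hinge -0.054·(20.4−10) = -0.5616
  Pd branch = 1.77·Pd^0.52·e^(0.02·RH+f) = 49.06 μm/a
  Sd branch = 0.102·Sd^0.62·e^(0.033·RH+0.04·T) = 102.3 μm/a
  r_corr = 49.06 + 102.3 = 151.4 μm/a
copper: T>10 °C ⇒ hinge -0.080·(20.4−10) = -0.8320
  SO₂ term: 0.0053·97.9^0.26·exp(0.059·75-0.8320) = 0.6343
  Sd branch = 0.01025·Sd^0.27·e^(0.036·RH+0.049·T) = 2.005 μm/a
  r_corr = 0.6343 + 2.005 = 2.639 μm/a
Ordering by μm/a: carbon steel (151) > zinc (6.49) > copper (2.64)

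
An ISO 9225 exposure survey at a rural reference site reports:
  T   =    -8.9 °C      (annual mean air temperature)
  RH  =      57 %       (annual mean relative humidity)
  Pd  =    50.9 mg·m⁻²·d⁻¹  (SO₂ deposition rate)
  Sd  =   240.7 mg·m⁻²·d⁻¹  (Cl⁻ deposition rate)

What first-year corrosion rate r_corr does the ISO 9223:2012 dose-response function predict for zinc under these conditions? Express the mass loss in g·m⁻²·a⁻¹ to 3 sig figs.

r_corr = 5.59 g·m⁻²·a⁻¹

zinc: f(T) = +0.038·(T−10) [T≤10 °C] = -0.7182
  sulphur-dioxide contribution → 0.4879 μm/a
  chloride contribution → 0.2951 μm/a
  total first-year rate 0.783 μm/a
Convert to mass loss: 0.783 μm/a × 7.14 g/cm³ = 5.591 g·m⁻²·a⁻¹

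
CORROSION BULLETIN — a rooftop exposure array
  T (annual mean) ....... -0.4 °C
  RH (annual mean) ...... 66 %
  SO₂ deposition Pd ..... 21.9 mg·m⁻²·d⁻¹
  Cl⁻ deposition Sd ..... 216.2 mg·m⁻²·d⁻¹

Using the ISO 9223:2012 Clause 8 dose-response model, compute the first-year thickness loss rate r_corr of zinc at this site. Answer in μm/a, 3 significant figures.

r_corr = 1.32 μm/a

zinc: T≤10 °C ⇒ hinge +0.038·(-0.4−10) = -0.3952
  SO₂ term: 0.0129·21.9^0.44·exp(0.046·66-0.3952) = 0.7035
  Sd branch = 0.0175·Sd^0.57·e^(0.008·RH+0.085·T) = 0.6144 μm/a
  sum: 0.7035 + 0.6144 → r_corr = 1.318 μm/a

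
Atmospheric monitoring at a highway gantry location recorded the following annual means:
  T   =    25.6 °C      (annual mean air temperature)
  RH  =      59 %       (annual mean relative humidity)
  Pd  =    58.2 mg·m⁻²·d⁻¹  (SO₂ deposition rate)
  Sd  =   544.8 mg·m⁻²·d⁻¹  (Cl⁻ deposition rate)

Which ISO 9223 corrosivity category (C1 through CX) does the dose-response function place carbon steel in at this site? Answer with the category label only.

C5

carbon steel: temperature factor f = -0.054·(15.6) = -0.8424
  sulphur-dioxide contribution → 20.53 μm/a
  chloride contribution → 98.94 μm/a
  ⇒ r_corr(carbon steel) = 119.5 μm/a
119 μm/a falls in (80, 200] for carbon steel → category C5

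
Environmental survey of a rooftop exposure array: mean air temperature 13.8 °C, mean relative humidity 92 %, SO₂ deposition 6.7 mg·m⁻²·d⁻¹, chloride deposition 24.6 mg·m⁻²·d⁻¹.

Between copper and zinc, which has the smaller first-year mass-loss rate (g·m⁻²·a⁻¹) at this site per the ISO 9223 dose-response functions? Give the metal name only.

copper: f(T) = -0.080·(T−10) [T>10 °C] = -0.3040
  Pd branch = 0.0053·Pd^0.26·e^(0.059·RH+f) = 1.46 μm/a
  Cl⁻ term: 0.01025·24.6^0.27·exp(0.036·92+0.049·13.8) = 1.313
  sum: 1.46 + 1.313 → r_corr = 2.773 μm/a
  mass loss = 2.773 μm/a × 8.96 g/cm³ = 24.85 g·m⁻²·a⁻¹
zinc: f(T) = -0.071·(T−10) [T>10 °C] = -0.2698
  SO₂ term: 0.0129·6.7^0.44·exp(0.046·92-0.2698) = 1.566
  Sd branch = 0.0175·Sd^0.57·e^(0.008·RH+0.085·T) = 0.7327 μm/a
  r_corr = 1.566 + 0.7327 = 2.299 μm/a
  mass loss = 2.299 μm/a × 7.14 g/cm³ = 16.41 g·m⁻²·a⁻¹
Ordering by g·m⁻²·a⁻¹: copper (24.8) > zinc (16.4)

zinc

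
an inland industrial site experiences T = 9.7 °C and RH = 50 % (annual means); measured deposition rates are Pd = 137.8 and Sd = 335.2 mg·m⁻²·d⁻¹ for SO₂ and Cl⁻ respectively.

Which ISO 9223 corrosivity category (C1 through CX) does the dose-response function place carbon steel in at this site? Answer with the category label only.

C5

carbon steel: T≤10 °C ⇒ hinge +0.150·(9.7−10) = -0.0450
  SO₂ term: 1.77·137.8^0.52·exp(0.02·50-0.0450) = 59.58
  Cl⁻ term: 0.102·335.2^0.62·exp(0.033·50+0.04·9.7) = 28.8
  r_corr = 59.58 + 28.8 = 88.38 μm/a
Category bounds: 80…200 μm/a bracket r_corr ⇒ C5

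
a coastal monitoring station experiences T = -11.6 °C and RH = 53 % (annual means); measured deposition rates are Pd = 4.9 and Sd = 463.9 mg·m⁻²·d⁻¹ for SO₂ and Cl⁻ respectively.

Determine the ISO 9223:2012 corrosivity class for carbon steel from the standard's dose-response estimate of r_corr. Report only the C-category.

carbon steel: T≤10 °C ⇒ hinge +0.150·(-11.6−10) = -3.2400
  Pd branch = 1.77·Pd^0.52·e^(0.02·RH+f) = 0.4572 μm/a
  Cl⁻ term: 0.102·463.9^0.62·exp(0.033·53+0.04·-11.6) = 16.59
  r_corr = 0.4572 + 16.59 = 17.05 μm/a
17 μm/a falls in (1.3, 25] for carbon steel → category C2

C2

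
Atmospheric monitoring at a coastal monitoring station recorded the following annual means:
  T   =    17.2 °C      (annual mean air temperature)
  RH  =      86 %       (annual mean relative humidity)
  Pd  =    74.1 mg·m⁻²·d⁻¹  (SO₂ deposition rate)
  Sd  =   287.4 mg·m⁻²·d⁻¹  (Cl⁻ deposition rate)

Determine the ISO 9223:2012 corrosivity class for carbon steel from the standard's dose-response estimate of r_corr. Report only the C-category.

C5

carbon steel: temperature factor f = -0.054·(7.2) = -0.3888
  sulphur-dioxide contribution → 62.87 μm/a
  chloride contribution → 115.9 μm/a
  ⇒ r_corr(carbon steel) = 178.8 μm/a
ISO 9223 Table 2 (carbon steel): 80 < 179 ≤ 200 μm/a ⇒ C5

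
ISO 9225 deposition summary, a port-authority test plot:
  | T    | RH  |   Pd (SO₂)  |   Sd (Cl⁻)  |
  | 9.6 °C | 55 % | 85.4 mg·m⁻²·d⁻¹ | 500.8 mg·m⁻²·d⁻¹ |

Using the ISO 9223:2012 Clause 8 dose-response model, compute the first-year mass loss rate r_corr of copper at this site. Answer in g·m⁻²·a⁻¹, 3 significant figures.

r_corr = 9.39 g·m⁻²·a⁻¹

copper: temperature factor f = +0.126·(-0.4) = -0.0504
  SO₂ term: 0.0053·85.4^0.26·exp(0.059·55-0.0504) = 0.411
  Cl⁻ term: 0.01025·500.8^0.27·exp(0.036·55+0.049·9.6) = 0.6365
  sum: 0.411 + 0.6365 → r_corr = 1.048 μm/a
Convert to mass loss: 1.048 μm/a × 8.96 g/cm³ = 9.386 g·m⁻²·a⁻¹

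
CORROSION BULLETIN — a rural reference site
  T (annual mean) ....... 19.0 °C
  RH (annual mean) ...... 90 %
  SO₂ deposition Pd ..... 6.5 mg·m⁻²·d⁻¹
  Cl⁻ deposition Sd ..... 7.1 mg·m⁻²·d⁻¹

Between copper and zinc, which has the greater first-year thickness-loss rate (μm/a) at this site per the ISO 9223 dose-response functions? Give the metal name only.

copper: T>10 °C ⇒ hinge -0.080·(19.0−10) = -0.7200
  SO₂ term: 0.0053·6.5^0.26·exp(0.059·90-0.7200) = 0.8493
  Sd branch = 0.01025·Sd^0.27·e^(0.036·RH+0.049·T) = 1.127 μm/a
  sum: 0.8493 + 1.127 → r_corr = 1.976 μm/a
zinc: f(T) = -0.071·(T−10) [T>10 °C] = -0.6390
  SO₂ term: 0.0129·6.5^0.44·exp(0.046·90-0.6390) = 0.9744
  Cl⁻ term: 0.0175·7.1^0.57·exp(0.008·90+0.085·19.0) = 0.5525
  r_corr = 0.9744 + 0.5525 = 1.527 μm/a
Ordering by μm/a: copper (1.98) > zinc (1.53)

copper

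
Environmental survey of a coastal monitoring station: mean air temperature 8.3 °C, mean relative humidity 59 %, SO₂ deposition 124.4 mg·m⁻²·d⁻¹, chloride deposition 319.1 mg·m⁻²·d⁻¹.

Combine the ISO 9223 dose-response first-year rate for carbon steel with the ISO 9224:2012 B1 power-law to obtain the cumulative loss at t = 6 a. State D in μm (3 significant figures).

carbon steel: f(T) = +0.150·(T−10) [T≤10 °C] = -0.2550
  SO₂ term: 1.77·124.4^0.52·exp(0.02·59-0.2550) = 54.83
  Sd branch = 0.102·Sd^0.62·e^(0.033·RH+0.04·T) = 35.55 μm/a
  sum: 54.83 + 35.55 → r_corr = 90.37 μm/a
Long-term exponent b (ISO 9224 Table 2, B1) = 0.523
  D(6) = 90.37 × 6^0.523 = 90.37 × 2.553 = 230.7 μm

D(6) = 231 μm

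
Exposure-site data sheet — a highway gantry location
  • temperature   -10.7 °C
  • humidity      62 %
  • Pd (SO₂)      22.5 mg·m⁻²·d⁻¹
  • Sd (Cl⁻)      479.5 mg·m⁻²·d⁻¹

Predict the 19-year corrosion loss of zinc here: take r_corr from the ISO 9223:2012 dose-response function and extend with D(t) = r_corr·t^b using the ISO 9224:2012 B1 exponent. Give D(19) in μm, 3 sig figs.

D(19) = 8.66 μm

zinc: f(T) = +0.038·(T−10) [T≤10 °C] = -0.7866
  SO₂ term: 0.0129·22.5^0.44·exp(0.046·62-0.7866) = 0.4004
  Cl⁻ term: 0.0175·479.5^0.57·exp(0.008·62+0.085·-10.7) = 0.3904
  sum: 0.4004 + 0.3904 → r_corr = 0.7908 μm/a
Power-law: D(19) = r_corr · 19^0.813
  D(19) = 0.7908 × 19^0.813 = 0.7908 × 10.96 = 8.664 μm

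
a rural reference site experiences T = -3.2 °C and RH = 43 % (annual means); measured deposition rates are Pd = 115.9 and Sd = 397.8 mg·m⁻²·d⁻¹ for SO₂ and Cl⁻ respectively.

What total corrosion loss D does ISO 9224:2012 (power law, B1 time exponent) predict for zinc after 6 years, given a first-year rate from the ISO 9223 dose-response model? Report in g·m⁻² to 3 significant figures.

D(6) = 31.5 g·m⁻²

zinc: T≤10 °C ⇒ hinge +0.038·(-3.2−10) = -0.5016
  Pd branch = 0.0129·Pd^0.44·e^(0.046·RH+f) = 0.4571 μm/a
  Cl⁻ term: 0.0175·397.8^0.57·exp(0.008·43+0.085·-3.2) = 0.5703
  r_corr = 0.4571 + 0.5703 = 1.027 μm/a
ISO 9224: D(t) = r_corr · t^b with b = 0.813 (zinc, B1)
  D(6) = 1.027 × 6^0.813 = 1.027 × 4.292 = 4.409 μm
  Mass loss = 4.409 μm × 7.14 g/cm³ = 31.48 g·m⁻²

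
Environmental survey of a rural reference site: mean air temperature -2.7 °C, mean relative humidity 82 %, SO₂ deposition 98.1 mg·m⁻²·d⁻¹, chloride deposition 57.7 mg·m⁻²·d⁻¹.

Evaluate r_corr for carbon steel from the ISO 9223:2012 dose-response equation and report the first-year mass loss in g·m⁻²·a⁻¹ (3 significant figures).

carbon steel: T≤10 °C ⇒ hinge +0.150·(-2.7−10) = -1.9050
  Pd branch = 1.77·Pd^0.52·e^(0.02·RH+f) = 14.74 μm/a
  Sd branch = 0.102·Sd^0.62·e^(0.033·RH+0.04·T) = 16.94 μm/a
  r_corr = 14.74 + 16.94 = 31.68 μm/a
Convert to mass loss: 31.68 μm/a × 7.85 g/cm³ = 248.7 g·m⁻²·a⁻¹

r_corr = 249 g·m⁻²·a⁻¹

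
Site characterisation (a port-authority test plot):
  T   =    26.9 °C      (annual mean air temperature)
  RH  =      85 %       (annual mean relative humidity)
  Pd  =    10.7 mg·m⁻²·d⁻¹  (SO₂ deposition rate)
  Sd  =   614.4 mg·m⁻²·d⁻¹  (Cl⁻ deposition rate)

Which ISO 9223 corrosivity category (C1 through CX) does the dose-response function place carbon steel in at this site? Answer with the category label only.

CX

carbon steel: T>10 °C ⇒ hinge -0.054·(26.9−10) = -0.9126
  sulphur-dioxide contribution → 13.34 μm/a
  chloride contribution → 264.8 μm/a
  ⇒ r_corr(carbon steel) = 278.2 μm/a
ISO 9223 Table 2 (carbon steel): 200 < 278 ≤ 700 μm/a ⇒ CX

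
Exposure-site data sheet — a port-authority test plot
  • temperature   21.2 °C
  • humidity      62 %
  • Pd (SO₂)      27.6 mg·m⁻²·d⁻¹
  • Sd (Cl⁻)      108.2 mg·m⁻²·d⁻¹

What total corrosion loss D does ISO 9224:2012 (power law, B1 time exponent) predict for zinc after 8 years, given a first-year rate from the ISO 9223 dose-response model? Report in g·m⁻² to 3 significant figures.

zinc: T>10 °C ⇒ hinge -0.071·(21.2−10) = -0.7952
  Pd branch = 0.0129·Pd^0.44·e^(0.046·RH+f) = 0.4344 μm/a
  Cl⁻ term: 0.0175·108.2^0.57·exp(0.008·62+0.085·21.2) = 2.515
  sum: 0.4344 + 2.515 → r_corr = 2.949 μm/a
Power-law: D(8) = r_corr · 8^0.813
  D(8) = 2.949 × 8^0.813 = 2.949 × 5.423 = 15.99 μm
  Mass loss = 15.99 μm × 7.14 g/cm³ = 114.2 g·m⁻²

D(8) = 114 g·m⁻²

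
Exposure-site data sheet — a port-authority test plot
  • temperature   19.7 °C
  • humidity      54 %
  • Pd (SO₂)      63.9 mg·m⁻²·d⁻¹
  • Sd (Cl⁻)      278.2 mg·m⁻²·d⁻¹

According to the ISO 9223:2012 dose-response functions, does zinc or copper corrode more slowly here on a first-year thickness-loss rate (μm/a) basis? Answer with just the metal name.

copper

zinc: f(T) = -0.071·(T−10) [T>10 °C] = -0.6887
  sulphur-dioxide contribution → 0.4838 μm/a
  chloride contribution → 3.558 μm/a
  total first-year rate 4.041 μm/a
copper: temperature factor f = -0.080·(9.7) = -0.7760
  sulphur-dioxide contribution → 0.1739 μm/a
  chloride contribution → 0.8594 μm/a
  ⇒ r_corr(copper) = 1.033 μm/a
Ordering by μm/a: zinc (4.04) > copper (1.03)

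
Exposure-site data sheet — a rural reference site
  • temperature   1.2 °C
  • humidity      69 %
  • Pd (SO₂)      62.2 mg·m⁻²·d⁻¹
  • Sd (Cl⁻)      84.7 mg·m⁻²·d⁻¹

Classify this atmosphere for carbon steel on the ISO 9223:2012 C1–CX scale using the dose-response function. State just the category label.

carbon steel: T≤10 °C ⇒ hinge +0.150·(1.2−10) = -1.3200
  Pd branch = 1.77·Pd^0.52·e^(0.02·RH+f) = 16.1 μm/a
  Cl⁻ term: 0.102·84.7^0.62·exp(0.033·69+0.04·1.2) = 16.35
  sum: 16.1 + 16.35 → r_corr = 32.45 μm/a
Category bounds: 25…50 μm/a bracket r_corr ⇒ C3

C3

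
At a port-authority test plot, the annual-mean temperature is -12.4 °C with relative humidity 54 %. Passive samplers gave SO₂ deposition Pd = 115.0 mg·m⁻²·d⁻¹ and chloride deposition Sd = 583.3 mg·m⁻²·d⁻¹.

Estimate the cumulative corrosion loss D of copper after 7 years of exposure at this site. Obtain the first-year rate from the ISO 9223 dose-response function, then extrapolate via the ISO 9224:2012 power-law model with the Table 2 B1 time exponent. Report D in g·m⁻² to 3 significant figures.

copper: f(T) = +0.126·(T−10) [T≤10 °C] = -2.8224
  sulphur-dioxide contribution → 0.02618 μm/a
  chloride contribution → 0.2177 μm/a
  total first-year rate 0.2439 μm/a
ISO 9224: D(t) = r_corr · t^b with b = 0.667 (copper, B1)
  D(7) = 0.2439 × 7^0.667 = 0.2439 × 3.662 = 0.8931 μm
  Mass loss = 0.8931 μm × 8.96 g/cm³ = 8.002 g·m⁻²

D(7) = 8.00 g·m⁻²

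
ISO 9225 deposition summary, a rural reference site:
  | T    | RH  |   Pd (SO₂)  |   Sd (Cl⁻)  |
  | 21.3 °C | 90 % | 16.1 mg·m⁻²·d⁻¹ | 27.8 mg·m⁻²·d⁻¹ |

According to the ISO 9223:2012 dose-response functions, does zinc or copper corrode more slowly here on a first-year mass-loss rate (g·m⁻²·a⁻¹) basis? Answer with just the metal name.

zinc: f(T) = -0.071·(T−10) [T>10 °C] = -0.8023
  SO₂ term: 0.0129·16.1^0.44·exp(0.046·90-0.8023) = 1.233
  Cl⁻ term: 0.0175·27.8^0.57·exp(0.008·90+0.085·21.3) = 1.463
  r_corr = 1.233 + 1.463 = 2.696 μm/a
  mass loss = 2.696 μm/a × 7.14 g/cm³ = 19.25 g·m⁻²·a⁻¹
copper: f(T) = -0.080·(T−10) [T>10 °C] = -0.9040
  SO₂ term: 0.0053·16.1^0.26·exp(0.059·90-0.9040) = 0.8944
  Cl⁻ term: 0.01025·27.8^0.27·exp(0.036·90+0.049·21.3) = 1.824
  r_corr = 0.8944 + 1.824 = 2.718 μm/a
  mass loss = 2.718 μm/a × 8.96 g/cm³ = 24.36 g·m⁻²·a⁻¹
Ordering by g·m⁻²·a⁻¹: copper (24.4) > zinc (19.3)

zinc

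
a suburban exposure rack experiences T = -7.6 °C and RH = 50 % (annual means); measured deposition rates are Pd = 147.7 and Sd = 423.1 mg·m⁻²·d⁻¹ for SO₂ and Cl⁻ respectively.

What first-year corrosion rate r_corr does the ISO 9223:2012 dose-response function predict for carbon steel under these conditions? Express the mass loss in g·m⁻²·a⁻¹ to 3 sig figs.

r_corr = 167 g·m⁻²·a⁻¹

carbon steel: T≤10 °C ⇒ hinge +0.150·(-7.6−10) = -2.6400
  sulphur-dioxide contribution → 4.611 μm/a
  chloride contribution → 16.66 μm/a
  ⇒ r_corr(carbon steel) = 21.27 μm/a
Convert to mass loss: 21.27 μm/a × 7.85 g/cm³ = 166.9 g·m⁻²·a⁻¹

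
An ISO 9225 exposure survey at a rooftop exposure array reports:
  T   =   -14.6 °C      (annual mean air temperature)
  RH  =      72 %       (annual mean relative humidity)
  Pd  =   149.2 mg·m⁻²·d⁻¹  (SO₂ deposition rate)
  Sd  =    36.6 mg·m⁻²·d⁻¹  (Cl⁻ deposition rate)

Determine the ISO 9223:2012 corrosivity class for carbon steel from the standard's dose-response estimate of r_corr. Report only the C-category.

C2

carbon steel: f(T) = +0.150·(T−10) [T≤10 °C] = -3.6900
  Pd branch = 1.77·Pd^0.52·e^(0.02·RH+f) = 2.519 μm/a
  Sd branch = 0.102·Sd^0.62·e^(0.033·RH+0.04·T) = 5.704 μm/a
  r_corr = 2.519 + 5.704 = 8.223 μm/a
Category bounds: 1.3…25 μm/a bracket r_corr ⇒ C2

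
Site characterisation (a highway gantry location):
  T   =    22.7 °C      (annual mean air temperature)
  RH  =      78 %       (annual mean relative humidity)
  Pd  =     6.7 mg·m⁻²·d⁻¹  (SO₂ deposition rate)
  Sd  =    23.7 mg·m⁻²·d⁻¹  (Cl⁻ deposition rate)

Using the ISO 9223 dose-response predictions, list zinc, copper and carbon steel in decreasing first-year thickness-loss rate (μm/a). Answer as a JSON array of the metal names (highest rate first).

zinc: f(T) = -0.071·(T−10) [T>10 °C] = -0.9017
  SO₂ term: 0.0129·6.7^0.44·exp(0.046·78-0.9017) = 0.4372
  Cl⁻ term: 0.0175·23.7^0.57·exp(0.008·78+0.085·22.7) = 1.367
  sum: 0.4372 + 1.367 → r_corr = 1.804 μm/a
copper: temperature factor f = -0.080·(12.7) = -1.0160
  SO₂ term: 0.0053·6.7^0.26·exp(0.059·78-1.0160) = 0.3136
  Sd branch = 0.01025·Sd^0.27·e^(0.036·RH+0.049·T) = 1.215 μm/a
  r_corr = 0.3136 + 1.215 = 1.528 μm/a
carbon steel: temperature factor f = -0.054·(12.7) = -0.6858
  Pd branch = 1.77·Pd^0.52·e^(0.02·RH+f) = 11.41 μm/a
  Sd branch = 0.102·Sd^0.62·e^(0.033·RH+0.04·T) = 23.61 μm/a
  sum: 11.41 + 23.61 → r_corr = 35.02 μm/a
Ordering by μm/a: carbon steel (35) > zinc (1.8) > copper (1.53)

["carbon steel", "zinc", "copper"]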